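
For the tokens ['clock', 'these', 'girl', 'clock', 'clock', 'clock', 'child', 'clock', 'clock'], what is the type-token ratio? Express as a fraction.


Tokens: 9
Unique types: ('child', 'clock', 'girl', 'these') = 4
TTR = 4/9
Already in lowest terms.

4/9


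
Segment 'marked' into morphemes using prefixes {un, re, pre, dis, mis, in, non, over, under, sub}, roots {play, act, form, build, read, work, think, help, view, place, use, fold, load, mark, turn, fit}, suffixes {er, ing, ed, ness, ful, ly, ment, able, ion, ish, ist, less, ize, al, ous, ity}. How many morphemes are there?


Segmenting 'marked' against the inventory:
  'mark' -> root (morpheme 1)
  'ed' -> suffix (morpheme 2)
Total morphemes: 2

2


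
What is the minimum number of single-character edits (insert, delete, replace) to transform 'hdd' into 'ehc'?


Building DP table for s1='hdd' (len 3) and s2='ehc' (len 3):
       e  h  c
    0  1  2  3
  h 1  1  1  2
  d 2  2  2  2
  d 3  3  3  3
Edit distance = dp[3][3] = 3

3


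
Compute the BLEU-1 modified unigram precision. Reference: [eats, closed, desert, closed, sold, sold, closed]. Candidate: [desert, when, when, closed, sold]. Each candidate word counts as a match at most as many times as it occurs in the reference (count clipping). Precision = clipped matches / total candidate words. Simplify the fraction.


Reference word counts: {'closed': 3, 'desert': 1, 'eats': 1, 'sold': 2}
Checking each candidate word (with clipping):
  'desert' -> in reference (ref count 1, used 1/1) -> match (matches: 1)
  'when' -> not in reference -> no match (matches: 1)
  'when' -> not in reference -> no match (matches: 1)
  'closed' -> in reference (ref count 3, used 1/3) -> match (matches: 2)
  'sold' -> in reference (ref count 2, used 1/2) -> match (matches: 3)
Clipped matches: 3, Candidate length: 5
Precision = 3/5

3/5


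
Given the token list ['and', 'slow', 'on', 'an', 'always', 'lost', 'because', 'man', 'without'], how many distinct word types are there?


Listing all tokens and tracking unique types:
  Token 1: 'and' -> NEW (unique so far: 1)
  Token 2: 'slow' -> NEW (unique so far: 2)
  Token 3: 'on' -> NEW (unique so far: 3)
  Token 4: 'an' -> NEW (unique so far: 4)
  Token 5: 'always' -> NEW (unique so far: 5)
  Token 6: 'lost' -> NEW (unique so far: 6)
  Token 7: 'because' -> NEW (unique so far: 7)
  Token 8: 'man' -> NEW (unique so far: 8)
  Token 9: 'without' -> NEW (unique so far: 9)
Unique types: ('always', 'an', 'and', 'because', 'lost', 'man', 'on', 'slow', 'without')
Vocabulary size: 9

9


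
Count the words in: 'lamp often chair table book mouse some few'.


Counting words by splitting on spaces:
  Word 1: 'lamp'
  Word 2: 'often'
  Word 3: 'chair'
  Word 4: 'table'
  Word 5: 'book'
  Word 6: 'mouse'
  Word 7: 'some'
  Word 8: 'few'
Total words: 8

8


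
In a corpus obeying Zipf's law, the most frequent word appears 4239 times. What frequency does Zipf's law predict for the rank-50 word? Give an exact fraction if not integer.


Zipf's law: freq(rank) = f1 / rank
f1 = 4239, rank = 50
freq = 4239 / 50
GCD(4239, 50) = 1
Simplified: 4239/50

4239/50


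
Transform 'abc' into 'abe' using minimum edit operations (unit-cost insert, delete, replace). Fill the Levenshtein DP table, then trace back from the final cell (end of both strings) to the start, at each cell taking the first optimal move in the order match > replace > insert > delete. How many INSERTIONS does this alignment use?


Edit distance = 1. Backtracking from cell (3, 3) with preference match > replace > insert > delete,
then listing the resulting alignment 'abc' -> 'abe' left to right:
  Step 1: keep 'a'
  Step 2: keep 'b'
  Step 3: replace c->e
Total insertions: 0

0


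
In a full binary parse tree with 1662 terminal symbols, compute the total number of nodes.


Leaf nodes (terminals): 1662
Internal nodes = n - 1 = 1662 - 1 = 1661
Total = leaves + internal = 1662 + 1661 = 3323

3323


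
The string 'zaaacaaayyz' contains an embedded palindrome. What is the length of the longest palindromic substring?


Scanning 'zaaacaaayyz' for palindromic substrings.
Substring at positions 1-7: 'aaacaaa'.
Check: reverse('aaacaaa') = 'aaacaaa' -> palindrome confirmed.
Neighbouring characters ('z' / 'y') break symmetry, so it cannot extend further.
No longer palindromic substring exists; longest length = 7

7


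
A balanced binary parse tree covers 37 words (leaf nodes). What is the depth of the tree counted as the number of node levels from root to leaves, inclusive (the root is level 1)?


In a balanced binary tree with n leaves the deepest leaf is ceil(log2(n)) edges below the root,
so counting node levels inclusive of root and leaves gives ceil(log2(n)) + 1 levels.
log2(37) = 5.2095
ceil(5.2095) = 6
levels = 6 + 1 = 7

7


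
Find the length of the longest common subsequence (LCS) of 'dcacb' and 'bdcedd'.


DP table for LCS of 'dcacb' and 'bdcedd':
       b  d  c  e  d  d
    0  0  0  0  0  0  0
  d 0  0  1  1  1  1  1
  c 0  0  1  2  2  2  2
  a 0  0  1  2  2  2  2
  c 0  0  1  2  2  2  2
  b 0  1  1  2  2  2  2
LCS: 'dc'
LCS length = 2

2


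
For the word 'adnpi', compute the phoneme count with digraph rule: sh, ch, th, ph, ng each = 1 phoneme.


Parsing 'adnpi' greedily, digraphs first:
  'a' -> vowel phoneme (phonemes so far: 1)
  'd' -> consonant phoneme (phonemes so far: 2)
  'n' -> consonant phoneme (phonemes so far: 3)
  'p' -> consonant phoneme (phonemes so far: 4)
  'i' -> vowel phoneme (phonemes so far: 5)
Total phonemes: 5

5


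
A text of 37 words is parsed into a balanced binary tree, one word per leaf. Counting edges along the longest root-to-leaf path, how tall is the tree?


In a balanced binary tree with n leaves the deepest leaf is ceil(log2(n)) edges below the root.
log2(37) = 5.2095
ceil(5.2095) = 6
height (edges) = 6

6


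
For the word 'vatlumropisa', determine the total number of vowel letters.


Scanning each character of 'vatlumropisa':
  Position 1: 'v' -> consonant (running count: 0)
  Position 2: 'a' -> vowel (running count: 1)
  Position 3: 't' -> consonant (running count: 1)
  Position 4: 'l' -> consonant (running count: 1)
  Position 5: 'u' -> vowel (running count: 2)
  Position 6: 'm' -> consonant (running count: 2)
  Position 7: 'r' -> consonant (running count: 2)
  Position 8: 'o' -> vowel (running count: 3)
  Position 9: 'p' -> consonant (running count: 3)
  Position 10: 'i' -> vowel (running count: 4)
  Position 11: 's' -> consonant (running count: 4)
  Position 12: 'a' -> vowel (running count: 5)
Total vowels: 5

5


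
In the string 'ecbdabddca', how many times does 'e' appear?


Scanning 'ecbdabddca' for 'e':
  Position 0: 'e' -> MATCH (count: 1)
Total occurrences of 'e': 1

1


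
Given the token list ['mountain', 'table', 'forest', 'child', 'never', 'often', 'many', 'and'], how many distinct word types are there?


Listing all tokens and tracking unique types:
  Token 1: 'mountain' -> NEW (unique so far: 1)
  Token 2: 'table' -> NEW (unique so far: 2)
  Token 3: 'forest' -> NEW (unique so far: 3)
  Token 4: 'child' -> NEW (unique so far: 4)
  Token 5: 'never' -> NEW (unique so far: 5)
  Token 6: 'often' -> NEW (unique so far: 6)
  Token 7: 'many' -> NEW (unique so far: 7)
  Token 8: 'and' -> NEW (unique so far: 8)
Unique types: ('and', 'child', 'forest', 'many', 'mountain', 'never', 'often', 'table')
Vocabulary size: 8

8


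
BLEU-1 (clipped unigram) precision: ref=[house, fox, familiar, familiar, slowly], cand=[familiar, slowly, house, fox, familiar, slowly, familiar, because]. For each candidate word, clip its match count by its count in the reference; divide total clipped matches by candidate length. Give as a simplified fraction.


Reference word counts: {'familiar': 2, 'fox': 1, 'house': 1, 'slowly': 1}
Checking each candidate word (with clipping):
  'familiar' -> in reference (ref count 2, used 1/2) -> match (matches: 1)
  'slowly' -> in reference (ref count 1, used 1/1) -> match (matches: 2)
  'house' -> in reference (ref count 1, used 1/1) -> match (matches: 3)
  'fox' -> in reference (ref count 1, used 1/1) -> match (matches: 4)
  'familiar' -> in reference (ref count 2, used 2/2) -> match (matches: 5)
  'slowly' -> ref count 1 already used up (1/1) -> clipped, no match (matches: 5)
  'familiar' -> ref count 2 already used up (2/2) -> clipped, no match (matches: 5)
  'because' -> not in reference -> no match (matches: 5)
Clipped matches: 5, Candidate length: 8
Precision = 5/8

5/8


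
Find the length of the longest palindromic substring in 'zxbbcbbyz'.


Scanning 'zxbbcbbyz' for palindromic substrings.
Substring at positions 2-6: 'bbcbb'.
Check: reverse('bbcbb') = 'bbcbb' -> palindrome confirmed.
Neighbouring characters ('x' / 'y') break symmetry, so it cannot extend further.
No longer palindromic substring exists; longest length = 5

5


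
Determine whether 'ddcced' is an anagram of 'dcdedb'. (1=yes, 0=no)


Sort characters of 'ddcced': 'ccddde'
Sort characters of 'dcdedb': 'bcddde'
Sorted forms differ -> they are NOT anagrams
Result: 0

0


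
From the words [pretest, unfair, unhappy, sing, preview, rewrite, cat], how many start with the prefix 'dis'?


Checking each word for prefix 'dis':
  'pretest' -> no (count: 0)
  'unfair' -> no (count: 0)
  'unhappy' -> no (count: 0)
  'sing' -> no (count: 0)
  'preview' -> no (count: 0)
  'rewrite' -> no (count: 0)
  'cat' -> no (count: 0)
Total with prefix 'dis': 0

0


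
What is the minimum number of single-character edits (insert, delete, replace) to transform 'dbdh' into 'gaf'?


Building DP table for s1='dbdh' (len 4) and s2='gaf' (len 3):
       g  a  f
    0  1  2  3
  d 1  1  2  3
  b 2  2  2  3
  d 3  3  3  3
  h 4  4  4  4
Edit distance = dp[4][3] = 4

4


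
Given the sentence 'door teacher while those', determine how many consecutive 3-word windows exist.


Word trigrams from [4] words:
  Trigram 1: (door teacher while)
  Trigram 2: (teacher while those)
Total word trigrams: 4 - 2 = 2

2


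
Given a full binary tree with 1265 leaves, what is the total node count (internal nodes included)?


Leaf nodes (terminals): 1265
Internal nodes = n - 1 = 1265 - 1 = 1264
Total = leaves + internal = 1265 + 1264 = 2529

2529


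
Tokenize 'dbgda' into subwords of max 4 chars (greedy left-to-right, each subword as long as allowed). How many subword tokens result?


'dbgda' has 5 characters.
Chunking with max size 4:
  Chunk 1: 'dbgd' (positions 0-3)
  Chunk 2: 'a' (positions 4-4)
Total chunks: ceil(5 / 4) = 2

2


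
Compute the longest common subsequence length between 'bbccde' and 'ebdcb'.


DP table for LCS of 'bbccde' and 'ebdcb':
       e  b  d  c  b
    0  0  0  0  0  0
  b 0  0  1  1  1  1
  b 0  0  1  1  1  2
  c 0  0  1  1  2  2
  c 0  0  1  1  2  2
  d 0  0  1  2  2  2
  e 0  1  1  2  2  2
LCS: 'bb'
LCS length = 2

2


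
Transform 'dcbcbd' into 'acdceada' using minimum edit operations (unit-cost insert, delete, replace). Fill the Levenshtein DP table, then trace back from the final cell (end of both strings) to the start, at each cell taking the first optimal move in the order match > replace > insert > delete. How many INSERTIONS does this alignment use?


Edit distance = 5. Backtracking from cell (6, 8) with preference match > replace > insert > delete,
then listing the resulting alignment 'dcbcbd' -> 'acdceada' left to right:
  Step 1: replace d->a
  Step 2: keep 'c'
  Step 3: replace b->d
  Step 4: keep 'c'
  Step 5: insert 'e' [insertion #1]
  Step 6: replace b->a
  Step 7: keep 'd'
  Step 8: insert 'a' [insertion #2]
Total insertions: 2

2


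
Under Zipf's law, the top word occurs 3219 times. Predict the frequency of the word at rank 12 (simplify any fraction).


Zipf's law: freq(rank) = f1 / rank
f1 = 3219, rank = 12
freq = 3219 / 12
GCD(3219, 12) = 3
Simplified: 1073/4

1073/4


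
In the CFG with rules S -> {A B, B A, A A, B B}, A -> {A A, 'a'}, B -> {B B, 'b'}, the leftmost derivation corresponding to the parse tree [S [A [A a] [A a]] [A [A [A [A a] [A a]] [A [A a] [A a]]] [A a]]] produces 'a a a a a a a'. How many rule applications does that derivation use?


Every bracketed nonterminal node [X ...] in the tree is produced by exactly one rule application.
Reading the tree off as a leftmost derivation:
  Step 1: S  =>  A A   (applied S -> A A)
  Step 2: A A  =>  A A A   (applied A -> A A)
  Step 3: A A A  =>  a A A   (applied A -> a)
  Step 4: a A A  =>  a a A   (applied A -> a)
  Step 5: a a A  =>  a a A A   (applied A -> A A)
  Step 6: a a A A  =>  a a A A A   (applied A -> A A)
  Step 7: a a A A A  =>  a a A A A A   (applied A -> A A)
  Step 8: a a A A A A  =>  a a a A A A   (applied A -> a)
  Step 9: a a a A A A  =>  a a a a A A   (applied A -> a)
  Step 10: a a a a A A  =>  a a a a A A A   (applied A -> A A)
  Step 11: a a a a A A A  =>  a a a a a A A   (applied A -> a)
  Step 12: a a a a a A A  =>  a a a a a a A   (applied A -> a)
  Step 13: a a a a a a A  =>  a a a a a a a   (applied A -> a)
Final yield: a a a a a a a
Total rewrite steps: 13

13


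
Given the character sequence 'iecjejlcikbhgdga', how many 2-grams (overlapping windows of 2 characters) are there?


String 'iecjejlcikbhgdga' has length L = 16.
Number of overlapping n-grams = L - n + 1
Substituting: 16 - 2 + 1 = 15

15


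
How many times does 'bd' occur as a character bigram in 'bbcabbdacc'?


Scanning 'bbcabbdacc' for bigram 'bd':
  Position 0: 'bb' -> no
  Position 1: 'bc' -> no
  Position 2: 'ca' -> no
  Position 3: 'ab' -> no
  Position 4: 'bb' -> no
  Position 5: 'bd' -> MATCH
  Position 6: 'da' -> no
  Position 7: 'ac' -> no
  Position 8: 'cc' -> no
Total matches: 1

1


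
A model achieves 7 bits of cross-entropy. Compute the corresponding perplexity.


Perplexity formula: PP = 2^H
H = 7
PP = 2^7
Steps: 2^1 = 2, 2^2 = 4, 2^3 = 8, 2^4 = 16, 2^5 = 32, 2^6 = 64, 2^7 = 128
PP = 128

128


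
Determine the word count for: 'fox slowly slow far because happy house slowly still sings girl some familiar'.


Counting words by splitting on spaces:
  Word 1: 'fox'
  Word 2: 'slowly'
  Word 3: 'slow'
  Word 4: 'far'
  Word 5: 'because'
  Word 6: 'happy'
  Word 7: 'house'
  Word 8: 'slowly'
  Word 9: 'still'
  Word 10: 'sings'
  Word 11: 'girl'
  Word 12: 'some'
  Word 13: 'familiar'
Total words: 13

13


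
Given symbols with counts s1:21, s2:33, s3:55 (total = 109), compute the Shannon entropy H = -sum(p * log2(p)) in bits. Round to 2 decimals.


Computing entropy H = -sum(p_i * log2(p_i)):
  s1: p = 21/109 = 0.1927, -p*log2(p) = 0.4577
  s2: p = 33/109 = 0.3028, -p*log2(p) = 0.5219
  s3: p = 55/109 = 0.5046, -p*log2(p) = 0.4979
H = sum of terms = 1.4775
Rounded to 2 decimals: 1.48

1.48


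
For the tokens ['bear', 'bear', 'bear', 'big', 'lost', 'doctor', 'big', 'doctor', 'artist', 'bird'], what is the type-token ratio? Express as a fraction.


Tokens: 10
Unique types: ('artist', 'bear', 'big', 'bird', 'doctor', 'lost') = 6
TTR = 6/10
Simplify: divide both by 2 -> 3/5
TTR = 3/5

3/5


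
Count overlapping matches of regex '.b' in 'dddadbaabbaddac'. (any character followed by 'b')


Pattern: .b means any character followed by 'b'.
Scanning 'dddadbaabbaddac' position-by-position:
  Pos 0: window 'dd' -> no
  Pos 1: window 'dd' -> no
  Pos 2: window 'da' -> no
  Pos 3: window 'ad' -> no
  Pos 4: window 'db' -> MATCH
  Pos 5: window 'ba' -> no
  Pos 6: window 'aa' -> no
  Pos 7: window 'ab' -> MATCH
  Pos 8: window 'bb' -> MATCH
  Pos 9: window 'ba' -> no
  Pos 10: window 'ad' -> no
  Pos 11: window 'dd' -> no
  Pos 12: window 'da' -> no
  Pos 13: window 'ac' -> no
  Pos 14: window 'c' -> no
Total matches: 3

3


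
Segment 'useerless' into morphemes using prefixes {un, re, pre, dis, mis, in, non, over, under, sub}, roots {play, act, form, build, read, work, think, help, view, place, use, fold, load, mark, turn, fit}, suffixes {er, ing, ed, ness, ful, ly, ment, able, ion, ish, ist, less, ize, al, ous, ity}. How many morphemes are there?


Segmenting 'useerless' against the inventory:
  'use' -> root (morpheme 1)
  'er' -> suffix (morpheme 2)
  'less' -> suffix (morpheme 3)
Total morphemes: 3

3


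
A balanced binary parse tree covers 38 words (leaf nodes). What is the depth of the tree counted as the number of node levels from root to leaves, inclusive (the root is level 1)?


In a balanced binary tree with n leaves the deepest leaf is ceil(log2(n)) edges below the root,
so counting node levels inclusive of root and leaves gives ceil(log2(n)) + 1 levels.
log2(38) = 5.2479
ceil(5.2479) = 6
levels = 6 + 1 = 7

7


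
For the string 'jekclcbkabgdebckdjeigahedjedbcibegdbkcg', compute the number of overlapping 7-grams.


String 'jekclcbkabgdebckdjeigahedjedbcibegdbkcg' has length L = 39.
Number of overlapping n-grams = L - n + 1
Substituting: 39 - 7 + 1 = 33

33


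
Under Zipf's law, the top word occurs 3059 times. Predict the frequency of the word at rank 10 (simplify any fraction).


Zipf's law: freq(rank) = f1 / rank
f1 = 3059, rank = 10
freq = 3059 / 10
GCD(3059, 10) = 1
Simplified: 3059/10

3059/10


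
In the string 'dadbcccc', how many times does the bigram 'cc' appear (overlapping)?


Scanning 'dadbcccc' for bigram 'cc':
  Position 0: 'da' -> no
  Position 1: 'ad' -> no
  Position 2: 'db' -> no
  Position 3: 'bc' -> no
  Position 4: 'cc' -> MATCH
  Position 5: 'cc' -> MATCH
  Position 6: 'cc' -> MATCH
Total matches: 3

3


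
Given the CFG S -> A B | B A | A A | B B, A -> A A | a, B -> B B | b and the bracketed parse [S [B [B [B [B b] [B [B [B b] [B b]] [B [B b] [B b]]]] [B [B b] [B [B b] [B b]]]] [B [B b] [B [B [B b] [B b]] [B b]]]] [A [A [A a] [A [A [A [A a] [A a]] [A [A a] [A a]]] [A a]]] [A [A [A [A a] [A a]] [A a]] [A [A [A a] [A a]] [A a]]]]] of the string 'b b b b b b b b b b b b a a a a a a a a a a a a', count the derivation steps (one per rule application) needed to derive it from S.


Every bracketed nonterminal node [X ...] in the tree is produced by exactly one rule application.
Reading the tree off as a leftmost derivation:
  Step 1: S  =>  B A   (applied S -> B A)
  Step 2: B A  =>  B B A   (applied B -> B B)
  Step 3: B B A  =>  B B B A   (applied B -> B B)
  Step 4: B B B A  =>  B B B B A   (applied B -> B B)
  Step 5: B B B B A  =>  b B B B A   (applied B -> b)
  Step 6: b B B B A  =>  b B B B B A   (applied B -> B B)
  Step 7: b B B B B A  =>  b B B B B B A   (applied B -> B B)
  Step 8: b B B B B B A  =>  b b B B B B A   (applied B -> b)
  Step 9: b b B B B B A  =>  b b b B B B A   (applied B -> b)
  Step 10: b b b B B B A  =>  b b b B B B B A   (applied B -> B B)
  Step 11: b b b B B B B A  =>  b b b b B B B A   (applied B -> b)
  Step 12: b b b b B B B A  =>  b b b b b B B A   (applied B -> b)
  Step 13: b b b b b B B A  =>  b b b b b B B B A   (applied B -> B B)
  Step 14: b b b b b B B B A  =>  b b b b b b B B A   (applied B -> b)
  Step 15: b b b b b b B B A  =>  b b b b b b B B B A   (applied B -> B B)
  Step 16: b b b b b b B B B A  =>  b b b b b b b B B A   (applied B -> b)
  Step 17: b b b b b b b B B A  =>  b b b b b b b b B A   (applied B -> b)
  Step 18: b b b b b b b b B A  =>  b b b b b b b b B B A   (applied B -> B B)
  Step 19: b b b b b b b b B B A  =>  b b b b b b b b b B A   (applied B -> b)
  Step 20: b b b b b b b b b B A  =>  b b b b b b b b b B B A   (applied B -> B B)
  Step 21: b b b b b b b b b B B A  =>  b b b b b b b b b B B B A   (applied B -> B B)
  Step 22: b b b b b b b b b B B B A  =>  b b b b b b b b b b B B A   (applied B -> b)
  Step 23: b b b b b b b b b b B B A  =>  b b b b b b b b b b b B A   (applied B -> b)
  Step 24: b b b b b b b b b b b B A  =>  b b b b b b b b b b b b A   (applied B -> b)
  Step 25: b b b b b b b b b b b b A  =>  b b b b b b b b b b b b A A   (applied A -> A A)
  Step 26: b b b b b b b b b b b b A A  =>  b b b b b b b b b b b b A A A   (applied A -> A A)
  Step 27: b b b b b b b b b b b b A A A  =>  b b b b b b b b b b b b a A A   (applied A -> a)
  Step 28: b b b b b b b b b b b b a A A  =>  b b b b b b b b b b b b a A A A   (applied A -> A A)
  Step 29: b b b b b b b b b b b b a A A A  =>  b b b b b b b b b b b b a A A A A   (applied A -> A A)
  Step 30: b b b b b b b b b b b b a A A A A  =>  b b b b b b b b b b b b a A A A A A   (applied A -> A A)
  Step 31: b b b b b b b b b b b b a A A A A A  =>  b b b b b b b b b b b b a a A A A A   (applied A -> a)
  Step 32: b b b b b b b b b b b b a a A A A A  =>  b b b b b b b b b b b b a a a A A A   (applied A -> a)
  Step 33: b b b b b b b b b b b b a a a A A A  =>  b b b b b b b b b b b b a a a A A A A   (applied A -> A A)
  Step 34: b b b b b b b b b b b b a a a A A A A  =>  b b b b b b b b b b b b a a a a A A A   (applied A -> a)
  Step 35: b b b b b b b b b b b b a a a a A A A  =>  b b b b b b b b b b b b a a a a a A A   (applied A -> a)
  Step 36: b b b b b b b b b b b b a a a a a A A  =>  b b b b b b b b b b b b a a a a a a A   (applied A -> a)
  Step 37: b b b b b b b b b b b b a a a a a a A  =>  b b b b b b b b b b b b a a a a a a A A   (applied A -> A A)
  Step 38: b b b b b b b b b b b b a a a a a a A A  =>  b b b b b b b b b b b b a a a a a a A A A   (applied A -> A A)
  Step 39: b b b b b b b b b b b b a a a a a a A A A  =>  b b b b b b b b b b b b a a a a a a A A A A   (applied A -> A A)
  Step 40: b b b b b b b b b b b b a a a a a a A A A A  =>  b b b b b b b b b b b b a a a a a a a A A A   (applied A -> a)
  Step 41: b b b b b b b b b b b b a a a a a a a A A A  =>  b b b b b b b b b b b b a a a a a a a a A A   (applied A -> a)
  Step 42: b b b b b b b b b b b b a a a a a a a a A A  =>  b b b b b b b b b b b b a a a a a a a a a A   (applied A -> a)
  Step 43: b b b b b b b b b b b b a a a a a a a a a A  =>  b b b b b b b b b b b b a a a a a a a a a A A   (applied A -> A A)
  Step 44: b b b b b b b b b b b b a a a a a a a a a A A  =>  b b b b b b b b b b b b a a a a a a a a a A A A   (applied A -> A A)
  Step 45: b b b b b b b b b b b b a a a a a a a a a A A A  =>  b b b b b b b b b b b b a a a a a a a a a a A A   (applied A -> a)
  Step 46: b b b b b b b b b b b b a a a a a a a a a a A A  =>  b b b b b b b b b b b b a a a a a a a a a a a A   (applied A -> a)
  Step 47: b b b b b b b b b b b b a a a a a a a a a a a A  =>  b b b b b b b b b b b b a a a a a a a a a a a a   (applied A -> a)
Final yield: b b b b b b b b b b b b a a a a a a a a a a a a
Total rewrite steps: 47

47


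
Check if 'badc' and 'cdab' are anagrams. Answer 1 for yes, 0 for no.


Sort characters of 'badc': 'abcd'
Sort characters of 'cdab': 'abcd'
Sorted forms match -> they ARE anagrams
Result: 1

1


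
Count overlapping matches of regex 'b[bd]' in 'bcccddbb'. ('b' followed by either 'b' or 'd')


Pattern: b[bd] means 'b' followed by either 'b' or 'd'.
Scanning 'bcccddbb' position-by-position:
  Pos 0: window 'bc' -> no
  Pos 1: window 'cc' -> no
  Pos 2: window 'cc' -> no
  Pos 3: window 'cd' -> no
  Pos 4: window 'dd' -> no
  Pos 5: window 'db' -> no
  Pos 6: window 'bb' -> MATCH
  Pos 7: window 'b' -> no
Total matches: 1

1


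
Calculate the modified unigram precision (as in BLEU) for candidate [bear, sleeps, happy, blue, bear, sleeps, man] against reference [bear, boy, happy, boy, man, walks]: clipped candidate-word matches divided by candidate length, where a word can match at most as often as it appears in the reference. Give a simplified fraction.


Reference word counts: {'bear': 1, 'boy': 2, 'happy': 1, 'man': 1, 'walks': 1}
Checking each candidate word (with clipping):
  'bear' -> in reference (ref count 1, used 1/1) -> match (matches: 1)
  'sleeps' -> not in reference -> no match (matches: 1)
  'happy' -> in reference (ref count 1, used 1/1) -> match (matches: 2)
  'blue' -> not in reference -> no match (matches: 2)
  'bear' -> ref count 1 already used up (1/1) -> clipped, no match (matches: 2)
  'sleeps' -> not in reference -> no match (matches: 2)
  'man' -> in reference (ref count 1, used 1/1) -> match (matches: 3)
Clipped matches: 3, Candidate length: 7
Precision = 3/7

3/7


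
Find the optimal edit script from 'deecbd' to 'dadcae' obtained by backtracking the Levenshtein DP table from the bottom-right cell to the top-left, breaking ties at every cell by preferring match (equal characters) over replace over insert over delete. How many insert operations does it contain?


Edit distance = 4. Backtracking from cell (6, 6) with preference match > replace > insert > delete,
then listing the resulting alignment 'deecbd' -> 'dadcae' left to right:
  Step 1: keep 'd'
  Step 2: replace e->a
  Step 3: replace e->d
  Step 4: keep 'c'
  Step 5: replace b->a
  Step 6: replace d->e
Total insertions: 0

0


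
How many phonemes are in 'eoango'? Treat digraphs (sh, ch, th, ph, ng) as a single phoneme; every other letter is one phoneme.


Parsing 'eoango' greedily, digraphs first:
  'e' -> vowel phoneme (phonemes so far: 1)
  'o' -> vowel phoneme (phonemes so far: 2)
  'a' -> vowel phoneme (phonemes so far: 3)
  'ng' -> digraph (1 consonant phoneme) (phonemes so far: 4)
  'o' -> vowel phoneme (phonemes so far: 5)
Total phonemes: 5

5


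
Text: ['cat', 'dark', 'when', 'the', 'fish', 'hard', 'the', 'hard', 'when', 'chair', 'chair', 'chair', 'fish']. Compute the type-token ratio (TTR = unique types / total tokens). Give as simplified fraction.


Tokens: 13
Unique types: ('cat', 'chair', 'dark', 'fish', 'hard', 'the', 'when') = 7
TTR = 7/13
Already in lowest terms.

7/13


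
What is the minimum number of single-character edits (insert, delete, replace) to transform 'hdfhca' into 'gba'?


Building DP table for s1='hdfhca' (len 6) and s2='gba' (len 3):
       g  b  a
    0  1  2  3
  h 1  1  2  3
  d 2  2  2  3
  f 3  3  3  3
  h 4  4  4  4
  c 5  5  5  5
  a 6  6  6  5
Edit distance = dp[6][3] = 5

5


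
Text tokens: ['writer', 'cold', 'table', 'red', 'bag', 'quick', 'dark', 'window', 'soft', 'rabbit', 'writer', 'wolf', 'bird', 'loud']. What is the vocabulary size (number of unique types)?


Listing all tokens and tracking unique types:
  Token 1: 'writer' -> NEW (unique so far: 1)
  Token 2: 'cold' -> NEW (unique so far: 2)
  Token 3: 'table' -> NEW (unique so far: 3)
  Token 4: 'red' -> NEW (unique so far: 4)
  Token 5: 'bag' -> NEW (unique so far: 5)
  Token 6: 'quick' -> NEW (unique so far: 6)
  Token 7: 'dark' -> NEW (unique so far: 7)
  Token 8: 'window' -> NEW (unique so far: 8)
  Token 9: 'soft' -> NEW (unique so far: 9)
  Token 10: 'rabbit' -> NEW (unique so far: 10)
  Token 11: 'writer' -> duplicate (unique so far: 10)
  Token 12: 'wolf' -> NEW (unique so far: 11)
  Token 13: 'bird' -> NEW (unique so far: 12)
  Token 14: 'loud' -> NEW (unique so far: 13)
Unique types: ('bag', 'bird', 'cold', 'dark', 'loud', 'quick', 'rabbit', 'red', 'soft', 'table', 'window', 'wolf', 'writer')
Vocabulary size: 13

13


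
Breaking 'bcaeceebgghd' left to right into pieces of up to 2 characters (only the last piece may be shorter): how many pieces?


'bcaeceebgghd' has 12 characters.
Chunking with max size 2:
  Chunk 1: 'bc' (positions 0-1)
  Chunk 2: 'ae' (positions 2-3)
  Chunk 3: 'ce' (positions 4-5)
  Chunk 4: 'eb' (positions 6-7)
  Chunk 5: 'gg' (positions 8-9)
  Chunk 6: 'hd' (positions 10-11)
Total chunks: ceil(12 / 2) = 6

6


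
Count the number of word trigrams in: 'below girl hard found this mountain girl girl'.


Word trigrams from [8] words:
  Trigram 1: (below girl hard)
  Trigram 2: (girl hard found)
  Trigram 3: (hard found this)
  Trigram 4: (found this mountain)
  Trigram 5: (this mountain girl)
  Trigram 6: (mountain girl girl)
Total word trigrams: 8 - 2 = 6

6


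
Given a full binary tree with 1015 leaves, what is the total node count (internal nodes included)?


Leaf nodes (terminals): 1015
Internal nodes = n - 1 = 1015 - 1 = 1014
Total = leaves + internal = 1015 + 1014 = 2029

2029


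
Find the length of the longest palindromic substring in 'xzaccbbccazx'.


Scanning 'xzaccbbccazx' for palindromic substrings.
Substring at positions 0-11: 'xzaccbbccazx'.
Check: reverse('xzaccbbccazx') = 'xzaccbbccazx' -> palindrome confirmed.
No longer palindromic substring exists; longest length = 12

12


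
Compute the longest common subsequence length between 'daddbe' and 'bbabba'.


DP table for LCS of 'daddbe' and 'bbabba':
       b  b  a  b  b  a
    0  0  0  0  0  0  0
  d 0  0  0  0  0  0  0
  a 0  0  0  1  1  1  1
  d 0  0  0  1  1  1  1
  d 0  0  0  1  1  1  1
  b 0  1  1  1  2  2  2
  e 0  1  1  1  2  2  2
LCS: 'ab'
LCS length = 2

2


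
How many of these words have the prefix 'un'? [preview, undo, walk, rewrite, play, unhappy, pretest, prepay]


Checking each word for prefix 'un':
  'preview' -> no (count: 0)
  'undo' -> YES, starts with 'un' (count: 1)
  'walk' -> no (count: 1)
  'rewrite' -> no (count: 1)
  'play' -> no (count: 1)
  'unhappy' -> YES, starts with 'un' (count: 2)
  'pretest' -> no (count: 2)
  'prepay' -> no (count: 2)
Total with prefix 'un': 2

2


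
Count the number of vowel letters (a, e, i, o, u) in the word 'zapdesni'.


Scanning each character of 'zapdesni':
  Position 1: 'z' -> consonant (running count: 0)
  Position 2: 'a' -> vowel (running count: 1)
  Position 3: 'p' -> consonant (running count: 1)
  Position 4: 'd' -> consonant (running count: 1)
  Position 5: 'e' -> vowel (running count: 2)
  Position 6: 's' -> consonant (running count: 2)
  Position 7: 'n' -> consonant (running count: 2)
  Position 8: 'i' -> vowel (running count: 3)
Total vowels: 3

3


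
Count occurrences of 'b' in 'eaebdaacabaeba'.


Scanning 'eaebdaacabaeba' for 'b':
  Position 3: 'b' -> MATCH (count: 1)
  Position 9: 'b' -> MATCH (count: 2)
  Position 12: 'b' -> MATCH (count: 3)
Total occurrences of 'b': 3

3


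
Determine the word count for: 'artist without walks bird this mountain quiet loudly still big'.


Counting words by splitting on spaces:
  Word 1: 'artist'
  Word 2: 'without'
  Word 3: 'walks'
  Word 4: 'bird'
  Word 5: 'this'
  Word 6: 'mountain'
  Word 7: 'quiet'
  Word 8: 'loudly'
  Word 9: 'still'
  Word 10: 'big'
Total words: 10

10


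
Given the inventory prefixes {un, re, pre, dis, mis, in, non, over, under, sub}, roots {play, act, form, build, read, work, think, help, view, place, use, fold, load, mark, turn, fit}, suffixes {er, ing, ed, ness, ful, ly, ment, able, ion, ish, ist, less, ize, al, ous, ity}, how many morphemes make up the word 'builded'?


Segmenting 'builded' against the inventory:
  'build' -> root (morpheme 1)
  'ed' -> suffix (morpheme 2)
Total morphemes: 2

2


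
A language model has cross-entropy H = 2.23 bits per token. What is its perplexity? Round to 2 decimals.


Perplexity formula: PP = 2^H
H = 2.23
PP = 2^2.23
Decompose: 2^2.23 = 2^2 * 2^0.23
2^2 = 4, 2^0.23 ~ 1.1728349
PP ~ 4 * 1.1728349 = 4.6913396
Rounded to 2 decimals: 4.69

4.69


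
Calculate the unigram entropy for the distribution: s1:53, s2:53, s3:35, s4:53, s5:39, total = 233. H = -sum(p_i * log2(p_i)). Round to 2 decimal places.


Computing entropy H = -sum(p_i * log2(p_i)):
  s1: p = 53/233 = 0.2275, -p*log2(p) = 0.4859
  s2: p = 53/233 = 0.2275, -p*log2(p) = 0.4859
  s3: p = 35/233 = 0.1502, -p*log2(p) = 0.4108
  s4: p = 53/233 = 0.2275, -p*log2(p) = 0.4859
  s5: p = 39/233 = 0.1674, -p*log2(p) = 0.4316
H = sum of terms = 2.3001
Rounded to 2 decimals: 2.30

2.30


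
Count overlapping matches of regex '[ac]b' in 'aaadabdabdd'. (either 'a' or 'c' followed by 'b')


Pattern: [ac]b means either 'a' or 'c' followed by 'b'.
Scanning 'aaadabdabdd' position-by-position:
  Pos 0: window 'aa' -> no
  Pos 1: window 'aa' -> no
  Pos 2: window 'ad' -> no
  Pos 3: window 'da' -> no
  Pos 4: window 'ab' -> MATCH
  Pos 5: window 'bd' -> no
  Pos 6: window 'da' -> no
  Pos 7: window 'ab' -> MATCH
  Pos 8: window 'bd' -> no
  Pos 9: window 'dd' -> no
  Pos 10: window 'd' -> no
Total matches: 2

2


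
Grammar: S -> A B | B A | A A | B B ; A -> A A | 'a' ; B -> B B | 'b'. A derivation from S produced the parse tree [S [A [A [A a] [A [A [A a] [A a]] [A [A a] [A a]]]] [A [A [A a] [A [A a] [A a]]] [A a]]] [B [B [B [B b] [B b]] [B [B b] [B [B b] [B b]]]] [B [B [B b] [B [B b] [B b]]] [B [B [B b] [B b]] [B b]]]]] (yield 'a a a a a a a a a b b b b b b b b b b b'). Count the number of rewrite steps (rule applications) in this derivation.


Every bracketed nonterminal node [X ...] in the tree is produced by exactly one rule application.
Reading the tree off as a leftmost derivation:
  Step 1: S  =>  A B   (applied S -> A B)
  Step 2: A B  =>  A A B   (applied A -> A A)
  Step 3: A A B  =>  A A A B   (applied A -> A A)
  Step 4: A A A B  =>  a A A B   (applied A -> a)
  Step 5: a A A B  =>  a A A A B   (applied A -> A A)
  Step 6: a A A A B  =>  a A A A A B   (applied A -> A A)
  Step 7: a A A A A B  =>  a a A A A B   (applied A -> a)
  Step 8: a a A A A B  =>  a a a A A B   (applied A -> a)
  Step 9: a a a A A B  =>  a a a A A A B   (applied A -> A A)
  Step 10: a a a A A A B  =>  a a a a A A B   (applied A -> a)
  Step 11: a a a a A A B  =>  a a a a a A B   (applied A -> a)
  Step 12: a a a a a A B  =>  a a a a a A A B   (applied A -> A A)
  Step 13: a a a a a A A B  =>  a a a a a A A A B   (applied A -> A A)
  Step 14: a a a a a A A A B  =>  a a a a a a A A B   (applied A -> a)
  Step 15: a a a a a a A A B  =>  a a a a a a A A A B   (applied A -> A A)
  Step 16: a a a a a a A A A B  =>  a a a a a a a A A B   (applied A -> a)
  Step 17: a a a a a a a A A B  =>  a a a a a a a a A B   (applied A -> a)
  Step 18: a a a a a a a a A B  =>  a a a a a a a a a B   (applied A -> a)
  Step 19: a a a a a a a a a B  =>  a a a a a a a a a B B   (applied B -> B B)
  Step 20: a a a a a a a a a B B  =>  a a a a a a a a a B B B   (applied B -> B B)
  Step 21: a a a a a a a a a B B B  =>  a a a a a a a a a B B B B   (applied B -> B B)
  Step 22: a a a a a a a a a B B B B  =>  a a a a a a a a a b B B B   (applied B -> b)
  Step 23: a a a a a a a a a b B B B  =>  a a a a a a a a a b b B B   (applied B -> b)
  Step 24: a a a a a a a a a b b B B  =>  a a a a a a a a a b b B B B   (applied B -> B B)
  Step 25: a a a a a a a a a b b B B B  =>  a a a a a a a a a b b b B B   (applied B -> b)
  Step 26: a a a a a a a a a b b b B B  =>  a a a a a a a a a b b b B B B   (applied B -> B B)
  Step 27: a a a a a a a a a b b b B B B  =>  a a a a a a a a a b b b b B B   (applied B -> b)
  Step 28: a a a a a a a a a b b b b B B  =>  a a a a a a a a a b b b b b B   (applied B -> b)
  Step 29: a a a a a a a a a b b b b b B  =>  a a a a a a a a a b b b b b B B   (applied B -> B B)
  Step 30: a a a a a a a a a b b b b b B B  =>  a a a a a a a a a b b b b b B B B   (applied B -> B B)
  Step 31: a a a a a a a a a b b b b b B B B  =>  a a a a a a a a a b b b b b b B B   (applied B -> b)
  Step 32: a a a a a a a a a b b b b b b B B  =>  a a a a a a a a a b b b b b b B B B   (applied B -> B B)
  Step 33: a a a a a a a a a b b b b b b B B B  =>  a a a a a a a a a b b b b b b b B B   (applied B -> b)
  Step 34: a a a a a a a a a b b b b b b b B B  =>  a a a a a a a a a b b b b b b b b B   (applied B -> b)
  Step 35: a a a a a a a a a b b b b b b b b B  =>  a a a a a a a a a b b b b b b b b B B   (applied B -> B B)
  Step 36: a a a a a a a a a b b b b b b b b B B  =>  a a a a a a a a a b b b b b b b b B B B   (applied B -> B B)
  Step 37: a a a a a a a a a b b b b b b b b B B B  =>  a a a a a a a a a b b b b b b b b b B B   (applied B -> b)
  Step 38: a a a a a a a a a b b b b b b b b b B B  =>  a a a a a a a a a b b b b b b b b b b B   (applied B -> b)
  Step 39: a a a a a a a a a b b b b b b b b b b B  =>  a a a a a a a a a b b b b b b b b b b b   (applied B -> b)
Final yield: a a a a a a a a a b b b b b b b b b b b
Total rewrite steps: 39

39


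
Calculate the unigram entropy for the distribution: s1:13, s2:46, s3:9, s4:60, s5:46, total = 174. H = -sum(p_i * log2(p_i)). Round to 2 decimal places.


Computing entropy H = -sum(p_i * log2(p_i)):
  s1: p = 13/174 = 0.0747, -p*log2(p) = 0.2796
  s2: p = 46/174 = 0.2644, -p*log2(p) = 0.5074
  s3: p = 9/174 = 0.0517, -p*log2(p) = 0.2210
  s4: p = 60/174 = 0.3448, -p*log2(p) = 0.5297
  s5: p = 46/174 = 0.2644, -p*log2(p) = 0.5074
H = sum of terms = 2.0451
Rounded to 2 decimals: 2.05

2.05


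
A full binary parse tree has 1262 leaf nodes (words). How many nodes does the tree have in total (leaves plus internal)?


Leaf nodes (terminals): 1262
Internal nodes = n - 1 = 1262 - 1 = 1261
Total = leaves + internal = 1262 + 1261 = 2523

2523


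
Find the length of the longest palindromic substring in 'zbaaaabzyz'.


Scanning 'zbaaaabzyz' for palindromic substrings.
Substring at positions 0-7: 'zbaaaabz'.
Check: reverse('zbaaaabz') = 'zbaaaabz' -> palindrome confirmed.
Neighbouring characters ('-' / 'y') break symmetry, so it cannot extend further.
No longer palindromic substring exists; longest length = 8

8


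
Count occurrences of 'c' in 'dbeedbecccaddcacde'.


Scanning 'dbeedbecccaddcacde' for 'c':
  Position 7: 'c' -> MATCH (count: 1)
  Position 8: 'c' -> MATCH (count: 2)
  Position 9: 'c' -> MATCH (count: 3)
  Position 13: 'c' -> MATCH (count: 4)
  Position 15: 'c' -> MATCH (count: 5)
Total occurrences of 'c': 5

5


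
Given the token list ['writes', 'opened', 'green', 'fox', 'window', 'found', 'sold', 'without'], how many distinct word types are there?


Listing all tokens and tracking unique types:
  Token 1: 'writes' -> NEW (unique so far: 1)
  Token 2: 'opened' -> NEW (unique so far: 2)
  Token 3: 'green' -> NEW (unique so far: 3)
  Token 4: 'fox' -> NEW (unique so far: 4)
  Token 5: 'window' -> NEW (unique so far: 5)
  Token 6: 'found' -> NEW (unique so far: 6)
  Token 7: 'sold' -> NEW (unique so far: 7)
  Token 8: 'without' -> NEW (unique so far: 8)
Unique types: ('found', 'fox', 'green', 'opened', 'sold', 'window', 'without', 'writes')
Vocabulary size: 8

8


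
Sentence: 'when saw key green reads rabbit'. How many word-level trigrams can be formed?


Word trigrams from [6] words:
  Trigram 1: (when saw key)
  Trigram 2: (saw key green)
  Trigram 3: (key green reads)
  Trigram 4: (green reads rabbit)
Total word trigrams: 6 - 2 = 4

4


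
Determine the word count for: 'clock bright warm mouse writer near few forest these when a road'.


Counting words by splitting on spaces:
  Word 1: 'clock'
  Word 2: 'bright'
  Word 3: 'warm'
  Word 4: 'mouse'
  Word 5: 'writer'
  Word 6: 'near'
  Word 7: 'few'
  Word 8: 'forest'
  Word 9: 'these'
  Word 10: 'when'
  Word 11: 'a'
  Word 12: 'road'
Total words: 12

12


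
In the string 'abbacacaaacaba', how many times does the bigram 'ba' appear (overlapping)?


Scanning 'abbacacaaacaba' for bigram 'ba':
  Position 0: 'ab' -> no
  Position 1: 'bb' -> no
  Position 2: 'ba' -> MATCH
  Position 3: 'ac' -> no
  Position 4: 'ca' -> no
  Position 5: 'ac' -> no
  Position 6: 'ca' -> no
  Position 7: 'aa' -> no
  Position 8: 'aa' -> no
  Position 9: 'ac' -> no
  Position 10: 'ca' -> no
  Position 11: 'ab' -> no
  Position 12: 'ba' -> MATCH
Total matches: 2

2


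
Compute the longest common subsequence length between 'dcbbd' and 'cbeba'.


DP table for LCS of 'dcbbd' and 'cbeba':
       c  b  e  b  a
    0  0  0  0  0  0
  d 0  0  0  0  0  0
  c 0  1  1  1  1  1
  b 0  1  2  2  2  2
  b 0  1  2  2  3  3
  d 0  1  2  2  3  3
LCS: 'cbb'
LCS length = 3

3


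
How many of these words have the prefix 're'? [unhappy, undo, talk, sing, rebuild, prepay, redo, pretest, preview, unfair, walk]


Checking each word for prefix 're':
  'unhappy' -> no (count: 0)
  'undo' -> no (count: 0)
  'talk' -> no (count: 0)
  'sing' -> no (count: 0)
  'rebuild' -> YES, starts with 're' (count: 1)
  'prepay' -> no (count: 1)
  'redo' -> YES, starts with 're' (count: 2)
  'pretest' -> no (count: 2)
  'preview' -> no (count: 2)
  'unfair' -> no (count: 2)
  'walk' -> no (count: 2)
Total with prefix 're': 2

2


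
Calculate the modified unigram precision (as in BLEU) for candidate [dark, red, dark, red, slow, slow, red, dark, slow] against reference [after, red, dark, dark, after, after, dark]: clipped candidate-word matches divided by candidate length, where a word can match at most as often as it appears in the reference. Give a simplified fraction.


Reference word counts: {'after': 3, 'dark': 3, 'red': 1}
Checking each candidate word (with clipping):
  'dark' -> in reference (ref count 3, used 1/3) -> match (matches: 1)
  'red' -> in reference (ref count 1, used 1/1) -> match (matches: 2)
  'dark' -> in reference (ref count 3, used 2/3) -> match (matches: 3)
  'red' -> ref count 1 already used up (1/1) -> clipped, no match (matches: 3)
  'slow' -> not in reference -> no match (matches: 3)
  'slow' -> not in reference -> no match (matches: 3)
  'red' -> ref count 1 already used up (1/1) -> clipped, no match (matches: 3)
  'dark' -> in reference (ref count 3, used 3/3) -> match (matches: 4)
  'slow' -> not in reference -> no match (matches: 4)
Clipped matches: 4, Candidate length: 9
Precision = 4/9

4/9
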